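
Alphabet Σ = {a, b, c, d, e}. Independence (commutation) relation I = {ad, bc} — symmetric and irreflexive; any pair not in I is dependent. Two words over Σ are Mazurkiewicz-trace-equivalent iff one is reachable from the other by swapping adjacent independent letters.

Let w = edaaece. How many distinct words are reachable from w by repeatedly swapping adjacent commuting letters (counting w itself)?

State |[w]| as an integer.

3

drop 0:e onto floor
drop 1:d onto {0:e}
drop 2:a onto {0:e}
drop 3:a onto {2:a}
drop 4:e onto {1:d, 3:a}
drop 5:c onto {4:e}
drop 6:e onto {5:c}
ground layer = {0:e}
drop-orders for the pieces not yet dropped (sum over which currently-grounded one goes next):
  1 to go: {6} 1
  2 to go: {5,6} 1
  3 to go: {4,5,6} 1
  4 to go: {1,4,5,6} 1  {3,4,5,6} 1
  5 to go: {1,3,4,5,6} 2  {2,3,4,5,6} 1
  if 0:e drops first: 3 orders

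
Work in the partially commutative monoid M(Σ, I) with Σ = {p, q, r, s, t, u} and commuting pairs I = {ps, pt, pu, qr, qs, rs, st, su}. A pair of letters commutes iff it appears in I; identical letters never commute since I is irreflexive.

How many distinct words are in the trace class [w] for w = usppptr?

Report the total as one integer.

piece 0:u — minimal
piece 1:s — minimal
piece 2:p — minimal
piece 3:p rests on {2:p}
piece 4:p rests on {3:p}
piece 5:t rests on {0:u}
piece 6:r rests on {4:p, 5:t}
minimal pieces: {0:u, 1:s, 2:p}
ways to finish when only these pieces remain (= sum over removing one remaining piece with nothing left below it):
  1 left: {1}→1  {6}→1
  2 left: {1,6}→2  {4,6}→1  {5,6}→1
  3 left: {0,5,6}→1  {1,4,6}→3  {1,5,6}→3  {3,4,6}→1  {4,5,6}→2
  4 left: {0,1,5,6}→4  {0,4,5,6}→3  {1,3,4,6}→4  {1,4,5,6}→8  {2,3,4,6}→1  {3,4,5,6}→3
  5 left: {0,1,4,5,6}→15  {0,3,4,5,6}→6  {1,2,3,4,6}→5  {1,3,4,5,6}→15  {2,3,4,5,6}→4
  placing 0:u first → 24 extensions
  placing 1:s first → 10 extensions
  placing 2:p first → 36 extensions
total linear extensions = 70

70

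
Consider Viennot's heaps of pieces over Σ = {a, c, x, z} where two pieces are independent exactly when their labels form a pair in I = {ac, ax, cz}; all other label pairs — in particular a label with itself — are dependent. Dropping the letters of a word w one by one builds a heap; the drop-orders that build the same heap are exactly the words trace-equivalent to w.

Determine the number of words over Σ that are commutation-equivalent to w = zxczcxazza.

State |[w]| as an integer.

0(z) covers ∅
1(x) covers 0:z
2(c) covers 1:x
3(z) covers 1:x
4(c) covers 2:c
5(x) covers 3:z, 4:c
6(a) covers 3:z
7(z) covers 5:x, 6:a
8(z) covers 7:z
9(a) covers 8:z
floor of heap: 0:z
completions by unplaced set U, small U first (add the entries for U minus each lowest piece of U):
  |U|=1: {9}:1
  |U|=2: {8,9}:1
  |U|=3: {7,8,9}:1
  |U|=4: {5,7,8,9}:1  {6,7,8,9}:1
  |U|=5: {4,5,7,8,9}:1  {5,6,7,8,9}:2
  |U|=6: {2,4,5,7,8,9}:1  {3,5,6,7,8,9}:2  {4,5,6,7,8,9}:3
  |U|=7: {2,4,5,6,7,8,9}:4  {3,4,5,6,7,8,9}:5
  |U|=8: {2,3,4,5,6,7,8,9}:9
  start at 0(z): 9

9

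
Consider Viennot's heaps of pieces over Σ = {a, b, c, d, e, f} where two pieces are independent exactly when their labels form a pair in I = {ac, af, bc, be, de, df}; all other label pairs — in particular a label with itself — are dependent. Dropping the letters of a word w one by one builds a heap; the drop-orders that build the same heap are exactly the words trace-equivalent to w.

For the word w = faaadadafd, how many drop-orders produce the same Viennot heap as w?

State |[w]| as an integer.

45

#0=f has no predecessor
#1=a has no predecessor
#2=a depends on [1:a]
#3=a depends on [2:a]
#4=d depends on [3:a]
#5=a depends on [4:d]
#6=d depends on [5:a]
#7=a depends on [6:d]
#8=f depends on [0:f]
#9=d depends on [7:a]
sources: [0:f, 1:a]
N(rest) = Σ N(rest − s) over sources s of rest; N(one piece) = 1:
  size 1 → [8]=1  [9]=1
  size 2 → [0,8]=1  [7,9]=1  [8,9]=2
  size 3 → [0,8,9]=3  [6,7,9]=1  [7,8,9]=3
  size 4 → [0,7,8,9]=6  [5,6,7,9]=1  [6,7,8,9]=4
  size 5 → [0,6,7,8,9]=10  [4,5,6,7,9]=1  [5,6,7,8,9]=5
  size 6 → [0,5,6,7,8,9]=15  [3,4,5,6,7,9]=1  [4,5,6,7,8,9]=6
  size 7 → [0,4,5,6,7,8,9]=21  [2,3,4,5,6,7,9]=1  [3,4,5,6,7,8,9]=7
  size 8 → [0,3,4,5,6,7,8,9]=28  [1,2,3,4,5,6,7,9]=1  [2,3,4,5,6,7,8,9]=8
  first=0(f) contributes 9
  first=1(a) contributes 36
|[w]| = 45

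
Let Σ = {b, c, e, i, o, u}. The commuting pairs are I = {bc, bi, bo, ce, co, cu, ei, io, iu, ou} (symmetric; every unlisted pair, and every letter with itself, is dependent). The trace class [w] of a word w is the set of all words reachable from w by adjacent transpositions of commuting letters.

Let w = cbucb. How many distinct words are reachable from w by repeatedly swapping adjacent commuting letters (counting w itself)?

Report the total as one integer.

10

#0=c has no predecessor
#1=b has no predecessor
#2=u depends on [1:b]
#3=c depends on [0:c]
#4=b depends on [2:u]
sources: [0:c, 1:b]
N(rest) = Σ N(rest − s) over sources s of rest; N(one piece) = 1:
  size 1 → [3]=1  [4]=1
  size 2 → [0,3]=1  [2,4]=1  [3,4]=2
  size 3 → [0,3,4]=3  [1,2,4]=1  [2,3,4]=3
  first=0(c) contributes 4
  first=1(b) contributes 6
|[w]| = 10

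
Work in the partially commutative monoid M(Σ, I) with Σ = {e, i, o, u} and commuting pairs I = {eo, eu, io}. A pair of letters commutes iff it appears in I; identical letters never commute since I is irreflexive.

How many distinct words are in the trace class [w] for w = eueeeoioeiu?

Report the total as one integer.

110

0(e) covers ∅
1(u) covers ∅
2(e) covers 0:e
3(e) covers 2:e
4(e) covers 3:e
5(o) covers 1:u
6(i) covers 1:u, 4:e
7(o) covers 5:o
8(e) covers 6:i
9(i) covers 8:e
10(u) covers 7:o, 9:i
floor of heap: 0:e, 1:u
completions by unplaced set U, small U first (add the entries for U minus each lowest piece of U):
  |U|=1: {10}:1
  |U|=2: {7,10}:1  {9,10}:1
  |U|=3: {5,7,10}:1  {7,9,10}:2  {8,9,10}:1
  |U|=4: {5,7,9,10}:3  {6,8,9,10}:1  {7,8,9,10}:3
  |U|=5: {4,6,8,9,10}:1  {5,7,8,9,10}:6  {6,7,8,9,10}:4
  |U|=6: {3,4,6,8,9,10}:1  {4,6,7,8,9,10}:5  {5,6,7,8,9,10}:10
  |U|=7: {1,5,6,7,8,9,10}:10  {2,3,4,6,8,9,10}:1  {3,4,6,7,8,9,10}:6  {4,5,6,7,8,9,10}:15
  |U|=8: {0,2,3,4,6,8,9,10}:1  {1,4,5,6,7,8,9,10}:25  {2,3,4,6,7,8,9,10}:7  {3,4,5,6,7,8,9,10}:21
  |U|=9: {0,2,3,4,6,7,8,9,10}:8  {1,3,4,5,6,7,8,9,10}:46  {2,3,4,5,6,7,8,9,10}:28
  start at 0(e): 74
  start at 1(u): 36
sum over floor = 110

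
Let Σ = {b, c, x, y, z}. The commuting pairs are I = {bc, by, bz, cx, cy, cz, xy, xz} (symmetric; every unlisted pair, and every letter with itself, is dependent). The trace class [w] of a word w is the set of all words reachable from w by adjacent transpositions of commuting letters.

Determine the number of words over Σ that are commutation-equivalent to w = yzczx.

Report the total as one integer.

piece 0:y — minimal
piece 1:z rests on {0:y}
piece 2:c — minimal
piece 3:z rests on {1:z}
piece 4:x — minimal
minimal pieces: {0:y, 2:c, 4:x}
ways to finish when only these pieces remain (= sum over removing one remaining piece with nothing left below it):
  1 left: {2}→1  {3}→1  {4}→1
  2 left: {1,3}→1  {2,3}→2  {2,4}→2  {3,4}→2
  3 left: {0,1,3}→1  {1,2,3}→3  {1,3,4}→3  {2,3,4}→6
  placing 0:y first → 12 extensions
  placing 2:c first → 4 extensions
  placing 4:x first → 4 extensions
total linear extensions = 20

20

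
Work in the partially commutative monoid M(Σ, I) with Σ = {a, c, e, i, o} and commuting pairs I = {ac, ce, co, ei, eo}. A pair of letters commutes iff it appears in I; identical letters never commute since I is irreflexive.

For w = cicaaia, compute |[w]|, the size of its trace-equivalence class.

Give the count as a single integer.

#0=c has no predecessor
#1=i depends on [0:c]
#2=c depends on [1:i]
#3=a depends on [1:i]
#4=a depends on [3:a]
#5=i depends on [2:c, 4:a]
#6=a depends on [5:i]
sources: [0:c]
N(rest) = Σ N(rest − s) over sources s of rest; N(one piece) = 1:
  size 1 → [6]=1
  size 2 → [5,6]=1
  size 3 → [2,5,6]=1  [4,5,6]=1
  size 4 → [2,4,5,6]=2  [3,4,5,6]=1
  size 5 → [2,3,4,5,6]=3
  first=0(c) contributes 3

3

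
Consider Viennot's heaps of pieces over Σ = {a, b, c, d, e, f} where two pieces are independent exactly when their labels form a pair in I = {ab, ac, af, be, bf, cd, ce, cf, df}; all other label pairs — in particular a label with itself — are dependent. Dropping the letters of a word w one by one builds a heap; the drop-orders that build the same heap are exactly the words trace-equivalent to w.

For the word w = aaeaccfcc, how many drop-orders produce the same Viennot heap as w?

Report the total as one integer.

252

0(a) covers ∅
1(a) covers 0:a
2(e) covers 1:a
3(a) covers 2:e
4(c) covers ∅
5(c) covers 4:c
6(f) covers 2:e
7(c) covers 5:c
8(c) covers 7:c
floor of heap: 0:a, 4:c
completions by unplaced set U, small U first (add the entries for U minus each lowest piece of U):
  |U|=1: {3}:1  {6}:1  {8}:1
  |U|=2: {3,6}:2  {3,8}:2  {6,8}:2  {7,8}:1
  |U|=3: {2,3,6}:2  {3,6,8}:6  {3,7,8}:3  {5,7,8}:1  {6,7,8}:3
  |U|=4: {1,2,3,6}:2  {2,3,6,8}:8  {3,5,7,8}:4  {3,6,7,8}:12  {4,5,7,8}:1  {5,6,7,8}:4
  |U|=5: {0,1,2,3,6}:2  {1,2,3,6,8}:10  {2,3,6,7,8}:20  {3,4,5,7,8}:5  {3,5,6,7,8}:20  {4,5,6,7,8}:5
  |U|=6: {0,1,2,3,6,8}:12  {1,2,3,6,7,8}:30  {2,3,5,6,7,8}:40  {3,4,5,6,7,8}:30
  |U|=7: {0,1,2,3,6,7,8}:42  {1,2,3,5,6,7,8}:70  {2,3,4,5,6,7,8}:70
  start at 0(a): 140
  start at 4(c): 112
sum over floor = 252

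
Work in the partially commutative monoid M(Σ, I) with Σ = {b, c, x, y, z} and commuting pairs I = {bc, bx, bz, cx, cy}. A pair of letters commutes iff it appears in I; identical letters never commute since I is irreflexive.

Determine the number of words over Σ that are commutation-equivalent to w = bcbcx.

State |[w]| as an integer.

piece 0:b — minimal
piece 1:c — minimal
piece 2:b rests on {0:b}
piece 3:c rests on {1:c}
piece 4:x — minimal
minimal pieces: {0:b, 1:c, 4:x}
ways to finish when only these pieces remain (= sum over removing one remaining piece with nothing left below it):
  1 left: {2}→1  {3}→1  {4}→1
  2 left: {0,2}→1  {1,3}→1  {2,3}→2  {2,4}→2  {3,4}→2
  3 left: {0,2,3}→3  {0,2,4}→3  {1,2,3}→3  {1,3,4}→3  {2,3,4}→6
  placing 0:b first → 12 extensions
  placing 1:c first → 12 extensions
  placing 4:x first → 6 extensions
total linear extensions = 30

30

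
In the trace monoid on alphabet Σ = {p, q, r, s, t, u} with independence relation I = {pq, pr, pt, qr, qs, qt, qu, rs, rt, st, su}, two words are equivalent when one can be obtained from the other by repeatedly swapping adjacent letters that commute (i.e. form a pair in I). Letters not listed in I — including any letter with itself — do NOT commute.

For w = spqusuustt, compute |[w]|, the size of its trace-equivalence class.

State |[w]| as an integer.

210

#0=s has no predecessor
#1=p depends on [0:s]
#2=q has no predecessor
#3=u depends on [1:p]
#4=s depends on [1:p]
#5=u depends on [3:u]
#6=u depends on [5:u]
#7=s depends on [4:s]
#8=t depends on [6:u]
#9=t depends on [8:t]
sources: [0:s, 2:q]
N(rest) = Σ N(rest − s) over sources s of rest; N(one piece) = 1:
  size 1 → [2]=1  [7]=1  [9]=1
  size 2 → [2,7]=2  [2,9]=2  [4,7]=1  [7,9]=2  [8,9]=1
  size 3 → [2,4,7]=3  [2,7,9]=6  [2,8,9]=3  [4,7,9]=3  [6,8,9]=1  [7,8,9]=3
  size 4 → [2,4,7,9]=12  [2,6,8,9]=4  [2,7,8,9]=12  [4,7,8,9]=6  [5,6,8,9]=1  [6,7,8,9]=4
  size 5 → [2,4,7,8,9]=30  [2,5,6,8,9]=5  [2,6,7,8,9]=20  [3,5,6,8,9]=1  [4,6,7,8,9]=10  [5,6,7,8,9]=5
  size 6 → [2,3,5,6,8,9]=6  [2,4,6,7,8,9]=60  [2,5,6,7,8,9]=30  [3,5,6,7,8,9]=6  [4,5,6,7,8,9]=15
  size 7 → [2,3,5,6,7,8,9]=42  [2,4,5,6,7,8,9]=105  [3,4,5,6,7,8,9]=21
  size 8 → [1,3,4,5,6,7,8,9]=21  [2,3,4,5,6,7,8,9]=168
  first=0(s) contributes 189
  first=2(q) contributes 21
|[w]| = 210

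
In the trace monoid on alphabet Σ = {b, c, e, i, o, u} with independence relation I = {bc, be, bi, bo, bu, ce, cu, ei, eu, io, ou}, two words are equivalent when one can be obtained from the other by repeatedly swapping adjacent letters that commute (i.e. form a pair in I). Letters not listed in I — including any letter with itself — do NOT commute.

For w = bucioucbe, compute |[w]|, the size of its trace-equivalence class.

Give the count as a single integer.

1512

#0=b has no predecessor
#1=u has no predecessor
#2=c has no predecessor
#3=i depends on [1:u, 2:c]
#4=o depends on [2:c]
#5=u depends on [3:i]
#6=c depends on [3:i, 4:o]
#7=b depends on [0:b]
#8=e depends on [4:o]
sources: [0:b, 1:u, 2:c]
N(rest) = Σ N(rest − s) over sources s of rest; N(one piece) = 1:
  size 1 → [5]=1  [6]=1  [7]=1  [8]=1
  size 2 → [0,7]=1  [5,6]=2  [5,7]=2  [5,8]=2  [6,7]=2  [6,8]=2  [7,8]=2
  size 3 → [0,5,7]=3  [0,6,7]=3  [0,7,8]=3  [3,5,6]=2  [4,6,8]=2  [5,6,7]=6  [5,6,8]=6  [5,7,8]=6  [6,7,8]=6
  size 4 → [0,5,6,7]=12  [0,5,7,8]=12  [0,6,7,8]=12  [1,3,5,6]=2  [3,5,6,7]=8  [3,5,6,8]=8  [4,5,6,8]=8  [4,6,7,8]=8  [5,6,7,8]=24
  size 5 → [0,3,5,6,7]=20  [0,4,6,7,8]=20  [0,5,6,7,8]=60  [1,3,5,6,7]=10  [1,3,5,6,8]=10  [3,4,5,6,8]=16  [3,5,6,7,8]=40  [4,5,6,7,8]=40
  size 6 → [0,1,3,5,6,7]=30  [0,3,5,6,7,8]=120  [0,4,5,6,7,8]=120  [1,3,4,5,6,8]=26  [1,3,5,6,7,8]=60  [2,3,4,5,6,8]=16  [3,4,5,6,7,8]=96
  size 7 → [0,1,3,5,6,7,8]=210  [0,3,4,5,6,7,8]=336  [1,2,3,4,5,6,8]=42  [1,3,4,5,6,7,8]=182  [2,3,4,5,6,7,8]=112
  first=0(b) contributes 336
  first=1(u) contributes 448
  first=2(c) contributes 728
|[w]| = 1512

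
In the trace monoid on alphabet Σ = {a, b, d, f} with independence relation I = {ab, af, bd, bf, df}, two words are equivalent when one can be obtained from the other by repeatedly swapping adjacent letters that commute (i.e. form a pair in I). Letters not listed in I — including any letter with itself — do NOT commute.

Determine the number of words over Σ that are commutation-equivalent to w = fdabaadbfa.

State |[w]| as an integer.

1260

drop 0:f onto floor
drop 1:d onto floor
drop 2:a onto {1:d}
drop 3:b onto floor
drop 4:a onto {2:a}
drop 5:a onto {4:a}
drop 6:d onto {5:a}
drop 7:b onto {3:b}
drop 8:f onto {0:f}
drop 9:a onto {6:d}
ground layer = {0:f, 1:d, 3:b}
drop-orders for the pieces not yet dropped (sum over which currently-grounded one goes next):
  1 to go: {7} 1  {8} 1  {9} 1
  2 to go: {0,8} 1  {3,7} 1  {6,9} 1  {7,8} 2  {7,9} 2  {8,9} 2
  3 to go: {0,7,8} 3  {0,8,9} 3  {3,7,8} 3  {3,7,9} 3  {5,6,9} 1  {6,7,9} 3  {6,8,9} 3  {7,8,9} 6
  4 to go: {0,3,7,8} 6  {0,6,8,9} 6  {0,7,8,9} 12  {3,6,7,9} 6  {3,7,8,9} 12  {4,5,6,9} 1  {5,6,7,9} 4  {5,6,8,9} 4  {6,7,8,9} 12
  5 to go: {0,3,7,8,9} 30  {0,5,6,8,9} 10  {0,6,7,8,9} 30  {2,4,5,6,9} 1  {3,5,6,7,9} 10  {3,6,7,8,9} 30  {4,5,6,7,9} 5  {4,5,6,8,9} 5  {5,6,7,8,9} 20
  6 to go: {0,3,6,7,8,9} 90  {0,4,5,6,8,9} 15  {0,5,6,7,8,9} 60  {1,2,4,5,6,9} 1  {2,4,5,6,7,9} 6  {2,4,5,6,8,9} 6  {3,4,5,6,7,9} 15  {3,5,6,7,8,9} 60  {4,5,6,7,8,9} 30
  7 to go: {0,2,4,5,6,8,9} 21  {0,3,5,6,7,8,9} 210  {0,4,5,6,7,8,9} 105  {1,2,4,5,6,7,9} 7  {1,2,4,5,6,8,9} 7  {2,3,4,5,6,7,9} 21  {2,4,5,6,7,8,9} 42  {3,4,5,6,7,8,9} 105
  8 to go: {0,1,2,4,5,6,8,9} 28  {0,2,4,5,6,7,8,9} 168  {0,3,4,5,6,7,8,9} 420  {1,2,3,4,5,6,7,9} 28  {1,2,4,5,6,7,8,9} 56  {2,3,4,5,6,7,8,9} 168
  if 0:f drops first: 252 orders
  if 1:d drops first: 756 orders
  if 3:b drops first: 252 orders
heap linearizations: 1260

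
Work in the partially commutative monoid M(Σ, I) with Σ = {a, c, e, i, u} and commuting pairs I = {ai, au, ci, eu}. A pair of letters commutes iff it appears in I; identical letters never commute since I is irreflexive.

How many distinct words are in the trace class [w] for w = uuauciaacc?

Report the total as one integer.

25

#0=u has no predecessor
#1=u depends on [0:u]
#2=a has no predecessor
#3=u depends on [1:u]
#4=c depends on [2:a, 3:u]
#5=i depends on [3:u]
#6=a depends on [4:c]
#7=a depends on [6:a]
#8=c depends on [7:a]
#9=c depends on [8:c]
sources: [0:u, 2:a]
N(rest) = Σ N(rest − s) over sources s of rest; N(one piece) = 1:
  size 1 → [5]=1  [9]=1
  size 2 → [5,9]=2  [8,9]=1
  size 3 → [5,8,9]=3  [7,8,9]=1
  size 4 → [5,7,8,9]=4  [6,7,8,9]=1
  size 5 → [4,6,7,8,9]=1  [5,6,7,8,9]=5
  size 6 → [2,4,6,7,8,9]=1  [4,5,6,7,8,9]=6
  size 7 → [2,4,5,6,7,8,9]=7  [3,4,5,6,7,8,9]=6
  size 8 → [1,3,4,5,6,7,8,9]=6  [2,3,4,5,6,7,8,9]=13
  first=0(u) contributes 19
  first=2(a) contributes 6
|[w]| = 25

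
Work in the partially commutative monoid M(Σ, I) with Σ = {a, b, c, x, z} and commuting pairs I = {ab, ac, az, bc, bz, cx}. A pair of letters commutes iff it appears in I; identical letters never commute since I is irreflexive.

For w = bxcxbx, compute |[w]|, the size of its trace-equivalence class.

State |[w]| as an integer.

piece 0:b — minimal
piece 1:x rests on {0:b}
piece 2:c — minimal
piece 3:x rests on {1:x}
piece 4:b rests on {3:x}
piece 5:x rests on {4:b}
minimal pieces: {0:b, 2:c}
ways to finish when only these pieces remain (= sum over removing one remaining piece with nothing left below it):
  1 left: {2}→1  {5}→1
  2 left: {2,5}→2  {4,5}→1
  3 left: {2,4,5}→3  {3,4,5}→1
  4 left: {1,3,4,5}→1  {2,3,4,5}→4
  placing 0:b first → 5 extensions
  placing 2:c first → 1 extensions
total linear extensions = 6

6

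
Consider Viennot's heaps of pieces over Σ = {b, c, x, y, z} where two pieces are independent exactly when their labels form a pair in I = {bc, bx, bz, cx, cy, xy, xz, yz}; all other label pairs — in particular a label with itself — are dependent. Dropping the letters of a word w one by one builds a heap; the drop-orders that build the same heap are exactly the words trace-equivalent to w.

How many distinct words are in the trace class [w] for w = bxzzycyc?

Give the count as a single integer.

0(b) covers ∅
1(x) covers ∅
2(z) covers ∅
3(z) covers 2:z
4(y) covers 0:b
5(c) covers 3:z
6(y) covers 4:y
7(c) covers 5:c
floor of heap: 0:b, 1:x, 2:z
completions by unplaced set U, small U first (add the entries for U minus each lowest piece of U):
  |U|=1: {1}:1  {6}:1  {7}:1
  |U|=2: {1,6}:2  {1,7}:2  {4,6}:1  {5,7}:1  {6,7}:2
  |U|=3: {0,4,6}:1  {1,4,6}:3  {1,5,7}:3  {1,6,7}:6  {3,5,7}:1  {4,6,7}:3  {5,6,7}:3
  |U|=4: {0,1,4,6}:4  {0,4,6,7}:4  {1,3,5,7}:4  {1,4,6,7}:12  {1,5,6,7}:12  {2,3,5,7}:1  {3,5,6,7}:4  {4,5,6,7}:6
  |U|=5: {0,1,4,6,7}:20  {0,4,5,6,7}:10  {1,2,3,5,7}:5  {1,3,5,6,7}:20  {1,4,5,6,7}:30  {2,3,5,6,7}:5  {3,4,5,6,7}:10
  |U|=6: {0,1,4,5,6,7}:60  {0,3,4,5,6,7}:20  {1,2,3,5,6,7}:30  {1,3,4,5,6,7}:60  {2,3,4,5,6,7}:15
  start at 0(b): 105
  start at 1(x): 35
  start at 2(z): 140
sum over floor = 280

280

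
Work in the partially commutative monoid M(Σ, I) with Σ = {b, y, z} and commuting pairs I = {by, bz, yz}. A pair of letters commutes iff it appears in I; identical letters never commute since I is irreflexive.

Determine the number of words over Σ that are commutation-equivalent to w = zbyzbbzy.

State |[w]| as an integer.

560

piece 0:z — minimal
piece 1:b — minimal
piece 2:y — minimal
piece 3:z rests on {0:z}
piece 4:b rests on {1:b}
piece 5:b rests on {4:b}
piece 6:z rests on {3:z}
piece 7:y rests on {2:y}
minimal pieces: {0:z, 1:b, 2:y}
ways to finish when only these pieces remain (= sum over removing one remaining piece with nothing left below it):
  1 left: {5}→1  {6}→1  {7}→1
  2 left: {2,7}→1  {3,6}→1  {4,5}→1  {5,6}→2  {5,7}→2  {6,7}→2
  3 left: {0,3,6}→1  {1,4,5}→1  {2,5,7}→3  {2,6,7}→3  {3,5,6}→3  {3,6,7}→3  {4,5,6}→3  {4,5,7}→3  {5,6,7}→6
  4 left: {0,3,5,6}→4  {0,3,6,7}→4  {1,4,5,6}→4  {1,4,5,7}→4  {2,3,6,7}→6  {2,4,5,7}→6  {2,5,6,7}→12  {3,4,5,6}→6  {3,5,6,7}→12  {4,5,6,7}→12
  5 left: {0,2,3,6,7}→10  {0,3,4,5,6}→10  {0,3,5,6,7}→20  {1,2,4,5,7}→10  {1,3,4,5,6}→10  {1,4,5,6,7}→20  {2,3,5,6,7}→30  {2,4,5,6,7}→30  {3,4,5,6,7}→30
  6 left: {0,1,3,4,5,6}→20  {0,2,3,5,6,7}→60  {0,3,4,5,6,7}→60  {1,2,4,5,6,7}→60  {1,3,4,5,6,7}→60  {2,3,4,5,6,7}→90
  placing 0:z first → 210 extensions
  placing 1:b first → 210 extensions
  placing 2:y first → 140 extensions
total linear extensions = 560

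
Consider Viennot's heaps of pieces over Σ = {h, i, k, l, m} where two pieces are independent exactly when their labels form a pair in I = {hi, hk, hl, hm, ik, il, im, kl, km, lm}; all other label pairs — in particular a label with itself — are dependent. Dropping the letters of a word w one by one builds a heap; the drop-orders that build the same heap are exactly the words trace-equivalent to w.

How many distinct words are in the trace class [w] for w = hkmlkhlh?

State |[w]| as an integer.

1680

drop 0:h onto floor
drop 1:k onto floor
drop 2:m onto floor
drop 3:l onto floor
drop 4:k onto {1:k}
drop 5:h onto {0:h}
drop 6:l onto {3:l}
drop 7:h onto {5:h}
ground layer = {0:h, 1:k, 2:m, 3:l}
drop-orders for the pieces not yet dropped (sum over which currently-grounded one goes next):
  1 to go: {2} 1  {4} 1  {6} 1  {7} 1
  2 to go: {1,4} 1  {2,4} 2  {2,6} 2  {2,7} 2  {3,6} 1  {4,6} 2  {4,7} 2  {5,7} 1  {6,7} 2
  3 to go: {0,5,7} 1  {1,2,4} 3  {1,4,6} 3  {1,4,7} 3  {2,3,6} 3  {2,4,6} 6  {2,4,7} 6  {2,5,7} 3  {2,6,7} 6  {3,4,6} 3  {3,6,7} 3  {4,5,7} 3  {4,6,7} 6  {5,6,7} 3
  4 to go: {0,2,5,7} 4  {0,4,5,7} 4  {0,5,6,7} 4  {1,2,4,6} 12  {1,2,4,7} 12  {1,3,4,6} 6  {1,4,5,7} 6  {1,4,6,7} 12  {2,3,4,6} 12  {2,3,6,7} 12  {2,4,5,7} 12  {2,4,6,7} 24  {2,5,6,7} 12  {3,4,6,7} 12  {3,5,6,7} 6  {4,5,6,7} 12
  5 to go: {0,1,4,5,7} 10  {0,2,4,5,7} 20  {0,2,5,6,7} 20  {0,3,5,6,7} 10  {0,4,5,6,7} 20  {1,2,3,4,6} 30  {1,2,4,5,7} 30  {1,2,4,6,7} 60  {1,3,4,6,7} 30  {1,4,5,6,7} 30  {2,3,4,6,7} 60  {2,3,5,6,7} 30  {2,4,5,6,7} 60  {3,4,5,6,7} 30
  6 to go: {0,1,2,4,5,7} 60  {0,1,4,5,6,7} 60  {0,2,3,5,6,7} 60  {0,2,4,5,6,7} 120  {0,3,4,5,6,7} 60  {1,2,3,4,6,7} 180  {1,2,4,5,6,7} 180  {1,3,4,5,6,7} 90  {2,3,4,5,6,7} 180
  if 0:h drops first: 630 orders
  if 1:k drops first: 420 orders
  if 2:m drops first: 210 orders
  if 3:l drops first: 420 orders
heap linearizations: 1680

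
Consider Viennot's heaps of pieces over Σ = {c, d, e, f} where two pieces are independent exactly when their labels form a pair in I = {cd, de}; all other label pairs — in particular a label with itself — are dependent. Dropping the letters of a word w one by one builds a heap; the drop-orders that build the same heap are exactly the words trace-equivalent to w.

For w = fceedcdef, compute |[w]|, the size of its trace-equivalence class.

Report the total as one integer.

#0=f has no predecessor
#1=c depends on [0:f]
#2=e depends on [1:c]
#3=e depends on [2:e]
#4=d depends on [0:f]
#5=c depends on [3:e]
#6=d depends on [4:d]
#7=e depends on [5:c]
#8=f depends on [6:d, 7:e]
sources: [0:f]
N(rest) = Σ N(rest − s) over sources s of rest; N(one piece) = 1:
  size 1 → [8]=1
  size 2 → [6,8]=1  [7,8]=1
  size 3 → [4,6,8]=1  [5,7,8]=1  [6,7,8]=2
  size 4 → [3,5,7,8]=1  [4,6,7,8]=3  [5,6,7,8]=3
  size 5 → [2,3,5,7,8]=1  [3,5,6,7,8]=4  [4,5,6,7,8]=6
  size 6 → [1,2,3,5,7,8]=1  [2,3,5,6,7,8]=5  [3,4,5,6,7,8]=10
  size 7 → [1,2,3,5,6,7,8]=6  [2,3,4,5,6,7,8]=15
  first=0(f) contributes 21

21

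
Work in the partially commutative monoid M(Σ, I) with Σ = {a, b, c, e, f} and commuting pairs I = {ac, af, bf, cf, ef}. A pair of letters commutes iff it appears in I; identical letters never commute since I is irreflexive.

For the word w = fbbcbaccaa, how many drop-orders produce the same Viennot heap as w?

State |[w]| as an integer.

100

0(f) covers ∅
1(b) covers ∅
2(b) covers 1:b
3(c) covers 2:b
4(b) covers 3:c
5(a) covers 4:b
6(c) covers 4:b
7(c) covers 6:c
8(a) covers 5:a
9(a) covers 8:a
floor of heap: 0:f, 1:b
completions by unplaced set U, small U first (add the entries for U minus each lowest piece of U):
  |U|=1: {0}:1  {7}:1  {9}:1
  |U|=2: {0,7}:2  {0,9}:2  {6,7}:1  {7,9}:2  {8,9}:1
  |U|=3: {0,6,7}:3  {0,7,9}:6  {0,8,9}:3  {5,8,9}:1  {6,7,9}:3  {7,8,9}:3
  |U|=4: {0,5,8,9}:4  {0,6,7,9}:12  {0,7,8,9}:12  {5,7,8,9}:4  {6,7,8,9}:6
  |U|=5: {0,5,7,8,9}:20  {0,6,7,8,9}:30  {5,6,7,8,9}:10
  |U|=6: {0,5,6,7,8,9}:60  {4,5,6,7,8,9}:10
  |U|=7: {0,4,5,6,7,8,9}:70  {3,4,5,6,7,8,9}:10
  |U|=8: {0,3,4,5,6,7,8,9}:80  {2,3,4,5,6,7,8,9}:10
  start at 0(f): 10
  start at 1(b): 90
sum over floor = 100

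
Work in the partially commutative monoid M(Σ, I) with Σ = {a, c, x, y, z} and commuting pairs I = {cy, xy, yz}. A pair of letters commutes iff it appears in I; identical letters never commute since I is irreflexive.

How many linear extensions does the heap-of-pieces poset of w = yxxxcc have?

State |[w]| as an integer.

6

drop 0:y onto floor
drop 1:x onto floor
drop 2:x onto {1:x}
drop 3:x onto {2:x}
drop 4:c onto {3:x}
drop 5:c onto {4:c}
ground layer = {0:y, 1:x}
drop-orders for the pieces not yet dropped (sum over which currently-grounded one goes next):
  1 to go: {0} 1  {5} 1
  2 to go: {0,5} 2  {4,5} 1
  3 to go: {0,4,5} 3  {3,4,5} 1
  4 to go: {0,3,4,5} 4  {2,3,4,5} 1
  if 0:y drops first: 1 orders
  if 1:x drops first: 5 orders
heap linearizations: 6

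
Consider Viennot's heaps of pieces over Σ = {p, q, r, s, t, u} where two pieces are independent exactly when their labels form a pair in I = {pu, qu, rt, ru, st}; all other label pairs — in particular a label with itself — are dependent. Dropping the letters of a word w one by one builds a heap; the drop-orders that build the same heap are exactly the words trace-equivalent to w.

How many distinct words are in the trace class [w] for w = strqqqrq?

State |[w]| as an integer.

piece 0:s — minimal
piece 1:t — minimal
piece 2:r rests on {0:s}
piece 3:q rests on {1:t, 2:r}
piece 4:q rests on {3:q}
piece 5:q rests on {4:q}
piece 6:r rests on {5:q}
piece 7:q rests on {6:r}
minimal pieces: {0:s, 1:t}
ways to finish when only these pieces remain (= sum over removing one remaining piece with nothing left below it):
  1 left: {7}→1
  2 left: {6,7}→1
  3 left: {5,6,7}→1
  4 left: {4,5,6,7}→1
  5 left: {3,4,5,6,7}→1
  6 left: {1,3,4,5,6,7}→1  {2,3,4,5,6,7}→1
  placing 0:s first → 2 extensions
  placing 1:t first → 1 extensions
total linear extensions = 3

3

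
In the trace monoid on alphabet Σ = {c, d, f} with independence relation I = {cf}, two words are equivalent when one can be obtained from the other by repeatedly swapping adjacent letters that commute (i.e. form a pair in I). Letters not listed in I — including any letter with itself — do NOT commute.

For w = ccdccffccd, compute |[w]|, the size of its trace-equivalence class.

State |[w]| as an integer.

15

0(c) covers ∅
1(c) covers 0:c
2(d) covers 1:c
3(c) covers 2:d
4(c) covers 3:c
5(f) covers 2:d
6(f) covers 5:f
7(c) covers 4:c
8(c) covers 7:c
9(d) covers 6:f, 8:c
floor of heap: 0:c
completions by unplaced set U, small U first (add the entries for U minus each lowest piece of U):
  |U|=1: {9}:1
  |U|=2: {6,9}:1  {8,9}:1
  |U|=3: {5,6,9}:1  {6,8,9}:2  {7,8,9}:1
  |U|=4: {4,7,8,9}:1  {5,6,8,9}:3  {6,7,8,9}:3
  |U|=5: {3,4,7,8,9}:1  {4,6,7,8,9}:4  {5,6,7,8,9}:6
  |U|=6: {3,4,6,7,8,9}:5  {4,5,6,7,8,9}:10
  |U|=7: {3,4,5,6,7,8,9}:15
  |U|=8: {2,3,4,5,6,7,8,9}:15
  start at 0(c): 15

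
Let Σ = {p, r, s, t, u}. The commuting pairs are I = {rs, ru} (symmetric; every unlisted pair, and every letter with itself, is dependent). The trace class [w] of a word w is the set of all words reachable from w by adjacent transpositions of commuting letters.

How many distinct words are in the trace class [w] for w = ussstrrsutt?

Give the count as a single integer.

6

#0=u has no predecessor
#1=s depends on [0:u]
#2=s depends on [1:s]
#3=s depends on [2:s]
#4=t depends on [3:s]
#5=r depends on [4:t]
#6=r depends on [5:r]
#7=s depends on [4:t]
#8=u depends on [7:s]
#9=t depends on [6:r, 8:u]
#10=t depends on [9:t]
sources: [0:u]
N(rest) = Σ N(rest − s) over sources s of rest; N(one piece) = 1:
  size 1 → [10]=1
  size 2 → [9,10]=1
  size 3 → [6,9,10]=1  [8,9,10]=1
  size 4 → [5,6,9,10]=1  [6,8,9,10]=2  [7,8,9,10]=1
  size 5 → [5,6,8,9,10]=3  [6,7,8,9,10]=3
  size 6 → [5,6,7,8,9,10]=6
  size 7 → [4,5,6,7,8,9,10]=6
  size 8 → [3,4,5,6,7,8,9,10]=6
  size 9 → [2,3,4,5,6,7,8,9,10]=6
  first=0(u) contributes 6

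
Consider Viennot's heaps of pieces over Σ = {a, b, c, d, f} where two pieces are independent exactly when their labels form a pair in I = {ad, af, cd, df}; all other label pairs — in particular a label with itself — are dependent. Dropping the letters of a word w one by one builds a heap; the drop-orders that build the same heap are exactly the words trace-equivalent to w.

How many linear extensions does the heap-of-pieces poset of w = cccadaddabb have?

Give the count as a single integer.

piece 0:c — minimal
piece 1:c rests on {0:c}
piece 2:c rests on {1:c}
piece 3:a rests on {2:c}
piece 4:d — minimal
piece 5:a rests on {3:a}
piece 6:d rests on {4:d}
piece 7:d rests on {6:d}
piece 8:a rests on {5:a}
piece 9:b rests on {7:d, 8:a}
piece 10:b rests on {9:b}
minimal pieces: {0:c, 4:d}
ways to finish when only these pieces remain (= sum over removing one remaining piece with nothing left below it):
  1 left: {10}→1
  2 left: {9,10}→1
  3 left: {7,9,10}→1  {8,9,10}→1
  4 left: {5,8,9,10}→1  {6,7,9,10}→1  {7,8,9,10}→2
  5 left: {3,5,8,9,10}→1  {4,6,7,9,10}→1  {5,7,8,9,10}→3  {6,7,8,9,10}→3
  6 left: {2,3,5,8,9,10}→1  {3,5,7,8,9,10}→4  {4,6,7,8,9,10}→4  {5,6,7,8,9,10}→6
  7 left: {1,2,3,5,8,9,10}→1  {2,3,5,7,8,9,10}→5  {3,5,6,7,8,9,10}→10  {4,5,6,7,8,9,10}→10
  8 left: {0,1,2,3,5,8,9,10}→1  {1,2,3,5,7,8,9,10}→6  {2,3,5,6,7,8,9,10}→15  {3,4,5,6,7,8,9,10}→20
  9 left: {0,1,2,3,5,7,8,9,10}→7  {1,2,3,5,6,7,8,9,10}→21  {2,3,4,5,6,7,8,9,10}→35
  placing 0:c first → 56 extensions
  placing 4:d first → 28 extensions
total linear extensions = 84

84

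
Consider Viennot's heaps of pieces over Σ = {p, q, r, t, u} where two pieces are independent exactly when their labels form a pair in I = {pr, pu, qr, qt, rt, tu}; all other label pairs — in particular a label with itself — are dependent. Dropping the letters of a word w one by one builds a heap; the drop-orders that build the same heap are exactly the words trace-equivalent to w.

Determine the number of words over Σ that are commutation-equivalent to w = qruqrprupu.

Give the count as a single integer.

62

#0=q has no predecessor
#1=r has no predecessor
#2=u depends on [0:q, 1:r]
#3=q depends on [2:u]
#4=r depends on [2:u]
#5=p depends on [3:q]
#6=r depends on [4:r]
#7=u depends on [3:q, 6:r]
#8=p depends on [5:p]
#9=u depends on [7:u]
sources: [0:q, 1:r]
N(rest) = Σ N(rest − s) over sources s of rest; N(one piece) = 1:
  size 1 → [8]=1  [9]=1
  size 2 → [5,8]=1  [7,9]=1  [8,9]=2
  size 3 → [5,8,9]=3  [6,7,9]=1  [7,8,9]=3
  size 4 → [4,6,7,9]=1  [5,7,8,9]=6  [6,7,8,9]=4
  size 5 → [3,5,7,8,9]=6  [4,6,7,8,9]=5  [5,6,7,8,9]=10
  size 6 → [3,5,6,7,8,9]=16  [4,5,6,7,8,9]=15
  size 7 → [3,4,5,6,7,8,9]=31
  size 8 → [2,3,4,5,6,7,8,9]=31
  first=0(q) contributes 31
  first=1(r) contributes 31
|[w]| = 62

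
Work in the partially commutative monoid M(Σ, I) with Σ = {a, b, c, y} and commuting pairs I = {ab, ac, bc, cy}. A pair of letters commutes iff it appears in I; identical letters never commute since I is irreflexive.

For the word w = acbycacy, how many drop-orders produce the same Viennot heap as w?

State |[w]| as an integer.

#0=a has no predecessor
#1=c has no predecessor
#2=b has no predecessor
#3=y depends on [0:a, 2:b]
#4=c depends on [1:c]
#5=a depends on [3:y]
#6=c depends on [4:c]
#7=y depends on [5:a]
sources: [0:a, 1:c, 2:b]
N(rest) = Σ N(rest − s) over sources s of rest; N(one piece) = 1:
  size 1 → [6]=1  [7]=1
  size 2 → [4,6]=1  [5,7]=1  [6,7]=2
  size 3 → [1,4,6]=1  [3,5,7]=1  [4,6,7]=3  [5,6,7]=3
  size 4 → [0,3,5,7]=1  [1,4,6,7]=4  [2,3,5,7]=1  [3,5,6,7]=4  [4,5,6,7]=6
  size 5 → [0,2,3,5,7]=2  [0,3,5,6,7]=5  [1,4,5,6,7]=10  [2,3,5,6,7]=5  [3,4,5,6,7]=10
  size 6 → [0,2,3,5,6,7]=12  [0,3,4,5,6,7]=15  [1,3,4,5,6,7]=20  [2,3,4,5,6,7]=15
  first=0(a) contributes 35
  first=1(c) contributes 42
  first=2(b) contributes 35
|[w]| = 112

112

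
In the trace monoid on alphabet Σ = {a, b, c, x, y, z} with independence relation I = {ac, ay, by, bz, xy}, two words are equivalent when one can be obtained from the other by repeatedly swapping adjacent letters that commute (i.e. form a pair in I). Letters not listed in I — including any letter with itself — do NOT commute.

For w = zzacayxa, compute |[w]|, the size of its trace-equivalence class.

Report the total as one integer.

12

#0=z has no predecessor
#1=z depends on [0:z]
#2=a depends on [1:z]
#3=c depends on [1:z]
#4=a depends on [2:a]
#5=y depends on [3:c]
#6=x depends on [3:c, 4:a]
#7=a depends on [6:x]
sources: [0:z]
N(rest) = Σ N(rest − s) over sources s of rest; N(one piece) = 1:
  size 1 → [5]=1  [7]=1
  size 2 → [5,7]=2  [6,7]=1
  size 3 → [4,6,7]=1  [5,6,7]=3
  size 4 → [2,4,6,7]=1  [3,5,6,7]=3  [4,5,6,7]=4
  size 5 → [2,4,5,6,7]=5  [3,4,5,6,7]=7
  size 6 → [2,3,4,5,6,7]=12
  first=0(z) contributes 12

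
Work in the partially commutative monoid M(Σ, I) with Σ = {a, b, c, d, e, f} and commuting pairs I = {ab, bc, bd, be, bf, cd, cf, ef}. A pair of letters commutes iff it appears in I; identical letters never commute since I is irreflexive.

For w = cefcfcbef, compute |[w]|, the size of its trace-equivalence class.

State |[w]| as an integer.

#0=c has no predecessor
#1=e depends on [0:c]
#2=f has no predecessor
#3=c depends on [1:e]
#4=f depends on [2:f]
#5=c depends on [3:c]
#6=b has no predecessor
#7=e depends on [5:c]
#8=f depends on [4:f]
sources: [0:c, 2:f, 6:b]
N(rest) = Σ N(rest − s) over sources s of rest; N(one piece) = 1:
  size 1 → [6]=1  [7]=1  [8]=1
  size 2 → [4,8]=1  [5,7]=1  [6,7]=2  [6,8]=2  [7,8]=2
  size 3 → [2,4,8]=1  [3,5,7]=1  [4,6,8]=3  [4,7,8]=3  [5,6,7]=3  [5,7,8]=3  [6,7,8]=6
  size 4 → [1,3,5,7]=1  [2,4,6,8]=4  [2,4,7,8]=4  [3,5,6,7]=4  [3,5,7,8]=4  [4,5,7,8]=6  [4,6,7,8]=12  [5,6,7,8]=12
  size 5 → [0,1,3,5,7]=1  [1,3,5,6,7]=5  [1,3,5,7,8]=5  [2,4,5,7,8]=10  [2,4,6,7,8]=20  [3,4,5,7,8]=10  [3,5,6,7,8]=20  [4,5,6,7,8]=30
  size 6 → [0,1,3,5,6,7]=6  [0,1,3,5,7,8]=6  [1,3,4,5,7,8]=15  [1,3,5,6,7,8]=30  [2,3,4,5,7,8]=20  [2,4,5,6,7,8]=60  [3,4,5,6,7,8]=60
  size 7 → [0,1,3,4,5,7,8]=21  [0,1,3,5,6,7,8]=42  [1,2,3,4,5,7,8]=35  [1,3,4,5,6,7,8]=105  [2,3,4,5,6,7,8]=140
  first=0(c) contributes 280
  first=2(f) contributes 168
  first=6(b) contributes 56
|[w]| = 504

504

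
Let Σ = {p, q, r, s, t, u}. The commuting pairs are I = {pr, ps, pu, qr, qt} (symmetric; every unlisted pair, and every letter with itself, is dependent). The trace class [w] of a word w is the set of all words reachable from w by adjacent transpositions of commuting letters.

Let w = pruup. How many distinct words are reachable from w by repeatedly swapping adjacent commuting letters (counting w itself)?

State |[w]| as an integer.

10

#0=p has no predecessor
#1=r has no predecessor
#2=u depends on [1:r]
#3=u depends on [2:u]
#4=p depends on [0:p]
sources: [0:p, 1:r]
N(rest) = Σ N(rest − s) over sources s of rest; N(one piece) = 1:
  size 1 → [3]=1  [4]=1
  size 2 → [0,4]=1  [2,3]=1  [3,4]=2
  size 3 → [0,3,4]=3  [1,2,3]=1  [2,3,4]=3
  first=0(p) contributes 4
  first=1(r) contributes 6
|[w]| = 10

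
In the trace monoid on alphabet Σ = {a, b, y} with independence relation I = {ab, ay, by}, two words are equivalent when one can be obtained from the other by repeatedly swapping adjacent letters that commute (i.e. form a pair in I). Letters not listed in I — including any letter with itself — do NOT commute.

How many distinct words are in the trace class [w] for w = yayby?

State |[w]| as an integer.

20

drop 0:y onto floor
drop 1:a onto floor
drop 2:y onto {0:y}
drop 3:b onto floor
drop 4:y onto {2:y}
ground layer = {0:y, 1:a, 3:b}
drop-orders for the pieces not yet dropped (sum over which currently-grounded one goes next):
  1 to go: {1} 1  {3} 1  {4} 1
  2 to go: {1,3} 2  {1,4} 2  {2,4} 1  {3,4} 2
  3 to go: {0,2,4} 1  {1,2,4} 3  {1,3,4} 6  {2,3,4} 3
  if 0:y drops first: 12 orders
  if 1:a drops first: 4 orders
  if 3:b drops first: 4 orders
heap linearizations: 20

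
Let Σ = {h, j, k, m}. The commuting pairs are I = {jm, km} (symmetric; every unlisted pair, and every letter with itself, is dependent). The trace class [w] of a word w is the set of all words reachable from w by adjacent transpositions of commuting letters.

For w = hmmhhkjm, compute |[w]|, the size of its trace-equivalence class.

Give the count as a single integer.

#0=h has no predecessor
#1=m depends on [0:h]
#2=m depends on [1:m]
#3=h depends on [2:m]
#4=h depends on [3:h]
#5=k depends on [4:h]
#6=j depends on [5:k]
#7=m depends on [4:h]
sources: [0:h]
N(rest) = Σ N(rest − s) over sources s of rest; N(one piece) = 1:
  size 1 → [6]=1  [7]=1
  size 2 → [5,6]=1  [6,7]=2
  size 3 → [5,6,7]=3
  size 4 → [4,5,6,7]=3
  size 5 → [3,4,5,6,7]=3
  size 6 → [2,3,4,5,6,7]=3
  first=0(h) contributes 3

3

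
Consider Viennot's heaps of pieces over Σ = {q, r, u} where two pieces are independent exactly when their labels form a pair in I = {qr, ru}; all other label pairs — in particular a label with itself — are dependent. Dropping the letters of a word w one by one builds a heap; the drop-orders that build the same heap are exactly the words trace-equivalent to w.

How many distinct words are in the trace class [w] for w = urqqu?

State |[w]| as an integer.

5

#0=u has no predecessor
#1=r has no predecessor
#2=q depends on [0:u]
#3=q depends on [2:q]
#4=u depends on [3:q]
sources: [0:u, 1:r]
N(rest) = Σ N(rest − s) over sources s of rest; N(one piece) = 1:
  size 1 → [1]=1  [4]=1
  size 2 → [1,4]=2  [3,4]=1
  size 3 → [1,3,4]=3  [2,3,4]=1
  first=0(u) contributes 4
  first=1(r) contributes 1
|[w]| = 5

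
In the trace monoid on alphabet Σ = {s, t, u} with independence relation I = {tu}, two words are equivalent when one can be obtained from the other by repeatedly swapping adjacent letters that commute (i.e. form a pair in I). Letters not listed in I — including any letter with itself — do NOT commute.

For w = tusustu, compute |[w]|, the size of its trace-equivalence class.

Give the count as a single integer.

#0=t has no predecessor
#1=u has no predecessor
#2=s depends on [0:t, 1:u]
#3=u depends on [2:s]
#4=s depends on [3:u]
#5=t depends on [4:s]
#6=u depends on [4:s]
sources: [0:t, 1:u]
N(rest) = Σ N(rest − s) over sources s of rest; N(one piece) = 1:
  size 1 → [5]=1  [6]=1
  size 2 → [5,6]=2
  size 3 → [4,5,6]=2
  size 4 → [3,4,5,6]=2
  size 5 → [2,3,4,5,6]=2
  first=0(t) contributes 2
  first=1(u) contributes 2
|[w]| = 4

4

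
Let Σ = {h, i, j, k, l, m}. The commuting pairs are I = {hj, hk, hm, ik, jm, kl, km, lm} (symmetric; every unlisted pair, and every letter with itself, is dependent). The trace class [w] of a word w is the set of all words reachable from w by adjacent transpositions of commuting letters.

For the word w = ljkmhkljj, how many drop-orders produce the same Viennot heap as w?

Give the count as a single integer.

0(l) covers ∅
1(j) covers 0:l
2(k) covers 1:j
3(m) covers ∅
4(h) covers 0:l
5(k) covers 2:k
6(l) covers 1:j, 4:h
7(j) covers 5:k, 6:l
8(j) covers 7:j
floor of heap: 0:l, 3:m
completions by unplaced set U, small U first (add the entries for U minus each lowest piece of U):
  |U|=1: {3}:1  {8}:1
  |U|=2: {3,8}:2  {7,8}:1
  |U|=3: {3,7,8}:3  {5,7,8}:1  {6,7,8}:1
  |U|=4: {2,5,7,8}:1  {3,5,7,8}:4  {3,6,7,8}:4  {4,6,7,8}:1  {5,6,7,8}:2
  |U|=5: {2,3,5,7,8}:5  {2,5,6,7,8}:3  {3,4,6,7,8}:5  {3,5,6,7,8}:10  {4,5,6,7,8}:3
  |U|=6: {1,2,5,6,7,8}:3  {2,3,5,6,7,8}:18  {2,4,5,6,7,8}:6  {3,4,5,6,7,8}:18
  |U|=7: {1,2,3,5,6,7,8}:21  {1,2,4,5,6,7,8}:9  {2,3,4,5,6,7,8}:42
  start at 0(l): 72
  start at 3(m): 9
sum over floor = 81

81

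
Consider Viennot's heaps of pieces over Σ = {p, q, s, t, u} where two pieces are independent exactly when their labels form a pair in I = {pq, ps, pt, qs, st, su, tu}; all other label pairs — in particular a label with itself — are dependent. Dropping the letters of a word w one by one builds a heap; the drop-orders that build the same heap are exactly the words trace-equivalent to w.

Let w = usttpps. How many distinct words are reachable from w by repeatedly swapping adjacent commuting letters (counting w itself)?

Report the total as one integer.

210

drop 0:u onto floor
drop 1:s onto floor
drop 2:t onto floor
drop 3:t onto {2:t}
drop 4:p onto {0:u}
drop 5:p onto {4:p}
drop 6:s onto {1:s}
ground layer = {0:u, 1:s, 2:t}
drop-orders for the pieces not yet dropped (sum over which currently-grounded one goes next):
  1 to go: {3} 1  {5} 1  {6} 1
  2 to go: {1,6} 1  {2,3} 1  {3,5} 2  {3,6} 2  {4,5} 1  {5,6} 2
  3 to go: {0,4,5} 1  {1,3,6} 3  {1,5,6} 3  {2,3,5} 3  {2,3,6} 3  {3,4,5} 3  {3,5,6} 6  {4,5,6} 3
  4 to go: {0,3,4,5} 4  {0,4,5,6} 4  {1,2,3,6} 6  {1,3,5,6} 12  {1,4,5,6} 6  {2,3,4,5} 6  {2,3,5,6} 12  {3,4,5,6} 12
  5 to go: {0,1,4,5,6} 10  {0,2,3,4,5} 10  {0,3,4,5,6} 20  {1,2,3,5,6} 30  {1,3,4,5,6} 30  {2,3,4,5,6} 30
  if 0:u drops first: 90 orders
  if 1:s drops first: 60 orders
  if 2:t drops first: 60 orders
heap linearizations: 210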